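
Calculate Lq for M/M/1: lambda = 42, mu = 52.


rho = 42/52; Lq = rho^2/(1-rho) = 3.39

3.39


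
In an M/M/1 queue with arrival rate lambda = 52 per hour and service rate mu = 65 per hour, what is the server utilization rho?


rho = lambda/mu = 52/65 = 0.8

0.8


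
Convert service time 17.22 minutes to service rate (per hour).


mu = 60 / avg_service_time = 60 / 17.22 = 3.48 per hour

3.48 per hour


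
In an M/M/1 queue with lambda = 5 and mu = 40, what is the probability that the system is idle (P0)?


P0 = 1 - rho = 1 - 5/40 = 0.875

0.875


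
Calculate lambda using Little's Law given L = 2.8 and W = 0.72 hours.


lambda = L / W = 2.8 / 0.72 = 3.89 per hour

3.89 per hour


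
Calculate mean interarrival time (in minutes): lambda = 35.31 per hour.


Mean interarrival time = 60/lambda = 60/35.31 = 1.7 minutes

1.7 minutes


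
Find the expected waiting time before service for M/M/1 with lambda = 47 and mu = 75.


rho = 47/75; Wq = rho/(mu - lambda) = 0.0224 hours

0.0224 hours


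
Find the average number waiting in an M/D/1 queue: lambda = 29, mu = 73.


M/D/1: Lq = rho^2 / (2*(1-rho)) where rho = 29/73; Lq = 0.13

0.13


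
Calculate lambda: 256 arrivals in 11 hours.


lambda = total arrivals / time = 256 / 11 = 23.27 per hour

23.27 per hour


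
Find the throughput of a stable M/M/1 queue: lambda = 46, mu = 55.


For a stable queue (lambda < mu), throughput = lambda = 46 per hour

46 per hour


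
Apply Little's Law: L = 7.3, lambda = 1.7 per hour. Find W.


W = L / lambda = 7.3 / 1.7 = 4.2941 hours

4.2941 hours


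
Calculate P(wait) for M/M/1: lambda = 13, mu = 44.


P(wait) = rho = lambda/mu = 13/44 = 0.2955

0.2955


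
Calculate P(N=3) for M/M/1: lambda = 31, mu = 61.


rho = 31/61; P(n) = (1-rho)*rho^n = (1-31/61)*(31/61)^3 = 0.0645

0.0645


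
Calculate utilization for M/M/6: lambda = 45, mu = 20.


rho = lambda/(c*mu) = 45/(6*20) = 0.375

0.375


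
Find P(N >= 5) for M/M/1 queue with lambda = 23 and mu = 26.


P(N >= 5) = rho^5 = (23/26)^5 = 0.5417

0.5417


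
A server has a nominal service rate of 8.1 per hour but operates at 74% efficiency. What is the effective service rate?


Effective rate = mu * efficiency = 8.1 * 0.74 = 5.99 per hour

5.99 per hour


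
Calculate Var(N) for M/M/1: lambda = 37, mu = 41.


rho = 37/41; Var(N) = rho/(1-rho)^2 = 94.81

94.81


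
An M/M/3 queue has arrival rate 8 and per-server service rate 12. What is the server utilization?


rho = lambda/(c*mu) = 8/(3*12) = 0.2222

0.2222


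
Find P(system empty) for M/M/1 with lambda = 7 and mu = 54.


P0 = 1 - rho = 1 - 7/54 = 0.8704

0.8704


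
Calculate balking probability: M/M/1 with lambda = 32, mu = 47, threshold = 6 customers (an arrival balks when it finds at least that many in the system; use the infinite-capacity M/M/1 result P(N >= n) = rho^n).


P(N >= 6) = rho^6 = (32/47)^6 = 0.0996

0.0996


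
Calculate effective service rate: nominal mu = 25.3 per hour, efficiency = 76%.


Effective rate = mu * efficiency = 25.3 * 0.76 = 19.23 per hour

19.23 per hour


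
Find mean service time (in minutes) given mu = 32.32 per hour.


Mean service time = 60/mu = 60/32.32 = 1.86 minutes

1.86 minutes


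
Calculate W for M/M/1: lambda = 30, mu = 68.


W = 1/(mu - lambda) = 1/(68 - 30) = 0.0263 hours

0.0263 hours


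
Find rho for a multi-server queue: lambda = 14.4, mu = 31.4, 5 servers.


rho = lambda / (c * mu) = 14.4 / (5 * 31.4) = 0.0917

0.0917


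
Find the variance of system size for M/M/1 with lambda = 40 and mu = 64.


rho = 40/64; Var(N) = rho/(1-rho)^2 = 4.44

4.44


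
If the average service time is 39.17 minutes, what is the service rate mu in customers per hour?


mu = 60 / avg_service_time = 60 / 39.17 = 1.53 per hour

1.53 per hour


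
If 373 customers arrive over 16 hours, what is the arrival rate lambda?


lambda = total arrivals / time = 373 / 16 = 23.31 per hour

23.31 per hour


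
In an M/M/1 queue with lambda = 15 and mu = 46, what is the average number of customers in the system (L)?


rho = 15/46; L = rho/(1-rho) = 0.48

0.48


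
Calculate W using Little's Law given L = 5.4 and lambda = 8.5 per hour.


W = L / lambda = 5.4 / 8.5 = 0.6353 hours

0.6353 hours


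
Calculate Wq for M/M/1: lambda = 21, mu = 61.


rho = 21/61; Wq = rho/(mu - lambda) = 0.0086 hours

0.0086 hours


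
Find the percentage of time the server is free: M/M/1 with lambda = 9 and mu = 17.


Idle fraction = (1 - rho) * 100 = (1 - 9/17) * 100 = 47.1%

47.1%


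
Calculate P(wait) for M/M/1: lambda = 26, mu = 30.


P(wait) = rho = lambda/mu = 26/30 = 0.8667

0.8667


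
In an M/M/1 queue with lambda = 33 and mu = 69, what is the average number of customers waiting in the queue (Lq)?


rho = 33/69; Lq = rho^2/(1-rho) = 0.44

0.44


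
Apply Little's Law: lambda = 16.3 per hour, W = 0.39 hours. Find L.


L = lambda * W = 16.3 * 0.39 = 6.36

6.36


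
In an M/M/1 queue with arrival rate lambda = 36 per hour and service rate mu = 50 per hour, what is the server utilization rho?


rho = lambda/mu = 36/50 = 0.72

0.72


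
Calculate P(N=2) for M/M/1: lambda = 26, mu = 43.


rho = 26/43; P(n) = (1-rho)*rho^n = (1-26/43)*(26/43)^2 = 0.1445

0.1445


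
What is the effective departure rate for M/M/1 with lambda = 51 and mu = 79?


For a stable queue (lambda < mu), throughput = lambda = 51 per hour

51 per hour


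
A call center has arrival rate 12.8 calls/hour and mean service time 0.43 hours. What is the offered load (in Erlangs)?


Offered load a = lambda * E[S] = 12.8 * 0.43 = 5.5 Erlangs

5.5 Erlangs


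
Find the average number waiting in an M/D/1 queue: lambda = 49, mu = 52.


M/D/1: Lq = rho^2 / (2*(1-rho)) where rho = 49/52; Lq = 7.7

7.7


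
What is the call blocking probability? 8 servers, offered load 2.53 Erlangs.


B(N,A) = (A^N/N!) / sum(A^k/k!, k=0..N) with N=8, A=2.53 = 0.0033

0.0033


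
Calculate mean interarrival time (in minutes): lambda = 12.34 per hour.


Mean interarrival time = 60/lambda = 60/12.34 = 4.86 minutes

4.86 minutes


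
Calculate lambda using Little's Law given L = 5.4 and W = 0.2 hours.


lambda = L / W = 5.4 / 0.2 = 27.0 per hour

27.0 per hour


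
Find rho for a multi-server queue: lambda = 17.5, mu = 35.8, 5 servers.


rho = lambda / (c * mu) = 17.5 / (5 * 35.8) = 0.0978

0.0978


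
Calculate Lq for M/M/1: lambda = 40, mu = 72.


rho = 40/72; Lq = rho^2/(1-rho) = 0.69

0.69


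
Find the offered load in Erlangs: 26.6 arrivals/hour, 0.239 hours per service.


Offered load a = lambda * E[S] = 26.6 * 0.239 = 6.36 Erlangs

6.36 Erlangs


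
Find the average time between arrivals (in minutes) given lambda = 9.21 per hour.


Mean interarrival time = 60/lambda = 60/9.21 = 6.51 minutes

6.51 minutes


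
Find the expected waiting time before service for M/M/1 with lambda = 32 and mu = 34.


rho = 32/34; Wq = rho/(mu - lambda) = 0.4706 hours

0.4706 hours


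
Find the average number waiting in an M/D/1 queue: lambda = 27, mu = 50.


M/D/1: Lq = rho^2 / (2*(1-rho)) where rho = 27/50; Lq = 0.32

0.32


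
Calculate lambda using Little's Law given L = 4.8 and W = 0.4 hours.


lambda = L / W = 4.8 / 0.4 = 12.0 per hour

12.0 per hour


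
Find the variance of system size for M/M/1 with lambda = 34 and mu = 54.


rho = 34/54; Var(N) = rho/(1-rho)^2 = 4.59

4.59


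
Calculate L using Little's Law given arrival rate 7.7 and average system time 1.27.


L = lambda * W = 7.7 * 1.27 = 9.78

9.78


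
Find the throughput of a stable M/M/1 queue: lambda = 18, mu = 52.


For a stable queue (lambda < mu), throughput = lambda = 18 per hour

18 per hour


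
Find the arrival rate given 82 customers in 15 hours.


lambda = total arrivals / time = 82 / 15 = 5.47 per hour

5.47 per hour


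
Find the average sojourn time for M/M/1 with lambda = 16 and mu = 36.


W = 1/(mu - lambda) = 1/(36 - 16) = 0.05 hours

0.05 hours


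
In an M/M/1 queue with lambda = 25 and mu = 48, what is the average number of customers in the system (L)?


rho = 25/48; L = rho/(1-rho) = 1.09

1.09


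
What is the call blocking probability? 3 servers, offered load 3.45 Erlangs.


B(N,A) = (A^N/N!) / sum(A^k/k!, k=0..N) with N=3, A=3.45 = 0.3969

0.3969


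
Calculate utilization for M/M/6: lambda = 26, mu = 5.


rho = lambda/(c*mu) = 26/(6*5) = 0.8667

0.8667


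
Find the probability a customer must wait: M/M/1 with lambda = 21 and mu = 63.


P(wait) = rho = lambda/mu = 21/63 = 0.3333

0.3333


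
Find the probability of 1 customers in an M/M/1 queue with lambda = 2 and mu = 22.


rho = 2/22; P(n) = (1-rho)*rho^n = (1-2/22)*(2/22)^1 = 0.0826

0.0826


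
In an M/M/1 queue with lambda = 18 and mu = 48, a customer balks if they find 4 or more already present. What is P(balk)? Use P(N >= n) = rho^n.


P(N >= 4) = rho^4 = (18/48)^4 = 0.0198

0.0198


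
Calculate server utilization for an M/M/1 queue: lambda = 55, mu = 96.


rho = lambda/mu = 55/96 = 0.5729

0.5729


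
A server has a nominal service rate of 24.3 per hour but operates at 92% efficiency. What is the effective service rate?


Effective rate = mu * efficiency = 24.3 * 0.92 = 22.36 per hour

22.36 per hour


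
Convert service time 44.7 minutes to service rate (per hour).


mu = 60 / avg_service_time = 60 / 44.7 = 1.34 per hour

1.34 per hour


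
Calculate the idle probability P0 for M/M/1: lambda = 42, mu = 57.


P0 = 1 - rho = 1 - 42/57 = 0.2632

0.2632


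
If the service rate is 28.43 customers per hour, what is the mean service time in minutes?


Mean service time = 60/mu = 60/28.43 = 2.11 minutes

2.11 minutes


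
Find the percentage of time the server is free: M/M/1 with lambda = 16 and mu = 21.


Idle fraction = (1 - rho) * 100 = (1 - 16/21) * 100 = 23.8%

23.8%


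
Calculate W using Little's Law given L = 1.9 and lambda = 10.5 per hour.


W = L / lambda = 1.9 / 10.5 = 0.181 hours

0.181 hours


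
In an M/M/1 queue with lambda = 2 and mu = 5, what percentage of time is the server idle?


Idle fraction = (1 - rho) * 100 = (1 - 2/5) * 100 = 60.0%

60.0%


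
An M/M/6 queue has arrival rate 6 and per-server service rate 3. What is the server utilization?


rho = lambda/(c*mu) = 6/(6*3) = 0.3333

0.3333


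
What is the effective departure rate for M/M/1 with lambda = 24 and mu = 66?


For a stable queue (lambda < mu), throughput = lambda = 24 per hour

24 per hour


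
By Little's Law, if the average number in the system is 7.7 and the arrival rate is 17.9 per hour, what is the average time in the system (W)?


W = L / lambda = 7.7 / 17.9 = 0.4302 hours

0.4302 hours


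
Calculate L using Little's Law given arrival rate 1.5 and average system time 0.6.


L = lambda * W = 1.5 * 0.6 = 0.9

0.9


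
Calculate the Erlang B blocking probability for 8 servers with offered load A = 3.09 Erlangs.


B(N,A) = (A^N/N!) / sum(A^k/k!, k=0..N) with N=8, A=3.09 = 0.0094

0.0094


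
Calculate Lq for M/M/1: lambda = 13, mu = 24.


rho = 13/24; Lq = rho^2/(1-rho) = 0.64

0.64


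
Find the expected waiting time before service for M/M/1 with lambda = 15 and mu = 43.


rho = 15/43; Wq = rho/(mu - lambda) = 0.0125 hours

0.0125 hours


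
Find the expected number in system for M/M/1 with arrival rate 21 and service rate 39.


rho = 21/39; L = rho/(1-rho) = 1.17

1.17


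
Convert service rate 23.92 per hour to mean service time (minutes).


Mean service time = 60/mu = 60/23.92 = 2.51 minutes

2.51 minutes


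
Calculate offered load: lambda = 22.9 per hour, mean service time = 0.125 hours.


Offered load a = lambda * E[S] = 22.9 * 0.125 = 2.86 Erlangs

2.86 Erlangs


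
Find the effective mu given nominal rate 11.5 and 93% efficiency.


Effective rate = mu * efficiency = 11.5 * 0.93 = 10.7 per hour

10.7 per hour


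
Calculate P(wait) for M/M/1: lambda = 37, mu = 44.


P(wait) = rho = lambda/mu = 37/44 = 0.8409

0.8409


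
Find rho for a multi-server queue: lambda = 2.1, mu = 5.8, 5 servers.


rho = lambda / (c * mu) = 2.1 / (5 * 5.8) = 0.0724

0.0724


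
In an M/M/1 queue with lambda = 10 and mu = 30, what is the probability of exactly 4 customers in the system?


rho = 10/30; P(n) = (1-rho)*rho^n = (1-10/30)*(10/30)^4 = 0.0082

0.0082


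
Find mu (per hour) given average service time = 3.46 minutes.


mu = 60 / avg_service_time = 60 / 3.46 = 17.34 per hour

17.34 per hour


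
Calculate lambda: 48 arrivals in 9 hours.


lambda = total arrivals / time = 48 / 9 = 5.33 per hour

5.33 per hour


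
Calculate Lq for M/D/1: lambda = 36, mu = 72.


M/D/1: Lq = rho^2 / (2*(1-rho)) where rho = 36/72; Lq = 0.25

0.25


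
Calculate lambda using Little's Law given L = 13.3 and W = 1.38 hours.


lambda = L / W = 13.3 / 1.38 = 9.64 per hour

9.64 per hour


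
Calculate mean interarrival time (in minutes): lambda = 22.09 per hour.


Mean interarrival time = 60/lambda = 60/22.09 = 2.72 minutes

2.72 minutes


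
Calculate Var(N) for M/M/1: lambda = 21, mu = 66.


rho = 21/66; Var(N) = rho/(1-rho)^2 = 0.68

0.68


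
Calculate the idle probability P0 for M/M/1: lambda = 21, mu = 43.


P0 = 1 - rho = 1 - 21/43 = 0.5116

0.5116


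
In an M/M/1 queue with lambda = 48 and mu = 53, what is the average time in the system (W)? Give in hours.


W = 1/(mu - lambda) = 1/(53 - 48) = 0.2 hours

0.2 hours


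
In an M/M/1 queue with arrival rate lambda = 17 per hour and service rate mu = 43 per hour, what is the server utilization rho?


rho = lambda/mu = 17/43 = 0.3953

0.3953


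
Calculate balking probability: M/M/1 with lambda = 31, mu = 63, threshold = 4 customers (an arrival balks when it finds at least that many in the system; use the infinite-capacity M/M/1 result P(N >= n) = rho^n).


P(N >= 4) = rho^4 = (31/63)^4 = 0.0586

0.0586


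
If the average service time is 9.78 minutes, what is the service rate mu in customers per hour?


mu = 60 / avg_service_time = 60 / 9.78 = 6.13 per hour

6.13 per hour


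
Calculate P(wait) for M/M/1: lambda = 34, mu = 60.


P(wait) = rho = lambda/mu = 34/60 = 0.5667

0.5667


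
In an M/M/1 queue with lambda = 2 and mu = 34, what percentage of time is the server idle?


Idle fraction = (1 - rho) * 100 = (1 - 2/34) * 100 = 94.1%

94.1%


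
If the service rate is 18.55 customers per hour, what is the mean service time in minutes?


Mean service time = 60/mu = 60/18.55 = 3.23 minutes

3.23 minutes


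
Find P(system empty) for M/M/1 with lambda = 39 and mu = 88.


P0 = 1 - rho = 1 - 39/88 = 0.5568

0.5568


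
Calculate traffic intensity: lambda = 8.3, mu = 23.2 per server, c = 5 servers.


rho = lambda / (c * mu) = 8.3 / (5 * 23.2) = 0.0716

0.0716


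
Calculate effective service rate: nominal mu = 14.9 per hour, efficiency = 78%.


Effective rate = mu * efficiency = 14.9 * 0.78 = 11.62 per hour

11.62 per hour


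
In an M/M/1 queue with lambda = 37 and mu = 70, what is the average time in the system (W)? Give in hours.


W = 1/(mu - lambda) = 1/(70 - 37) = 0.0303 hours

0.0303 hours


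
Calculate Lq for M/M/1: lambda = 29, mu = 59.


rho = 29/59; Lq = rho^2/(1-rho) = 0.48

0.48


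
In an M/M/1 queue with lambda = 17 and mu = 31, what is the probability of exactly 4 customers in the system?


rho = 17/31; P(n) = (1-rho)*rho^n = (1-17/31)*(17/31)^4 = 0.0408

0.0408


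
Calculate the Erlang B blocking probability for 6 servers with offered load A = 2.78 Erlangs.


B(N,A) = (A^N/N!) / sum(A^k/k!, k=0..N) with N=6, A=2.78 = 0.0407

0.0407


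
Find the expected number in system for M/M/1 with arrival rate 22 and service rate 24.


rho = 22/24; L = rho/(1-rho) = 11.0

11.0


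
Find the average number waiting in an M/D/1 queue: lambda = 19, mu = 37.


M/D/1: Lq = rho^2 / (2*(1-rho)) where rho = 19/37; Lq = 0.27

0.27


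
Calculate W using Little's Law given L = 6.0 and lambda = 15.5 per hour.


W = L / lambda = 6.0 / 15.5 = 0.3871 hours

0.3871 hours


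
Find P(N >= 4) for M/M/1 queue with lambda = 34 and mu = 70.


P(N >= 4) = rho^4 = (34/70)^4 = 0.0557

0.0557


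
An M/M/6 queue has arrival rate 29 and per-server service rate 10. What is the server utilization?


rho = lambda/(c*mu) = 29/(6*10) = 0.4833

0.4833


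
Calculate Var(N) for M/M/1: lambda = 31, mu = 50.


rho = 31/50; Var(N) = rho/(1-rho)^2 = 4.29

4.29


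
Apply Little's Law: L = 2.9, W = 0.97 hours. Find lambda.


lambda = L / W = 2.9 / 0.97 = 2.99 per hour

2.99 per hour


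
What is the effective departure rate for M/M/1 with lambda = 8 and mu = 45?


For a stable queue (lambda < mu), throughput = lambda = 8 per hour

8 per hour


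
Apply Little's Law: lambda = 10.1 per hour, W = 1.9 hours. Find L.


L = lambda * W = 10.1 * 1.9 = 19.19

19.19


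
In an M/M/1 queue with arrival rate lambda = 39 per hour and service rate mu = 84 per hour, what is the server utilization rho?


rho = lambda/mu = 39/84 = 0.4643

0.4643


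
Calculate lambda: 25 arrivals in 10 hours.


lambda = total arrivals / time = 25 / 10 = 2.5 per hour

2.5 per hour


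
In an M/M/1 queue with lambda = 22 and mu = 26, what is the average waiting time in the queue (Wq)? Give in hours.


rho = 22/26; Wq = rho/(mu - lambda) = 0.2115 hours

0.2115 hours


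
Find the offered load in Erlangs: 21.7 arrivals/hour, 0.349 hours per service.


Offered load a = lambda * E[S] = 21.7 * 0.349 = 7.57 Erlangs

7.57 Erlangs


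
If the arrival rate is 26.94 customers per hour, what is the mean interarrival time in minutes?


Mean interarrival time = 60/lambda = 60/26.94 = 2.23 minutes

2.23 minutes


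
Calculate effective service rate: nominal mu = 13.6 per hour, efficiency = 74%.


Effective rate = mu * efficiency = 13.6 * 0.74 = 10.06 per hour

10.06 per hour


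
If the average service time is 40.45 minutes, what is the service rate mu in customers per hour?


mu = 60 / avg_service_time = 60 / 40.45 = 1.48 per hour

1.48 per hour


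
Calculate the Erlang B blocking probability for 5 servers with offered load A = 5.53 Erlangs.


B(N,A) = (A^N/N!) / sum(A^k/k!, k=0..N) with N=5, A=5.53 = 0.3263

0.3263


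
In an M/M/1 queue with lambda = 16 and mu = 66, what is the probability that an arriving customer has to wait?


P(wait) = rho = lambda/mu = 16/66 = 0.2424

0.2424


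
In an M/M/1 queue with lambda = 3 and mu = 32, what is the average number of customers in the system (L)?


rho = 3/32; L = rho/(1-rho) = 0.1

0.1


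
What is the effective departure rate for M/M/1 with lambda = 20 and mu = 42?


For a stable queue (lambda < mu), throughput = lambda = 20 per hour

20 per hour


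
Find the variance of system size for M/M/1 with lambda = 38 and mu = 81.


rho = 38/81; Var(N) = rho/(1-rho)^2 = 1.66

1.66


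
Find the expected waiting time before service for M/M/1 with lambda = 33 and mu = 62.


rho = 33/62; Wq = rho/(mu - lambda) = 0.0184 hours

0.0184 hours


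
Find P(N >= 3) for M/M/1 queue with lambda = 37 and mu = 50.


P(N >= 3) = rho^3 = (37/50)^3 = 0.4052

0.4052


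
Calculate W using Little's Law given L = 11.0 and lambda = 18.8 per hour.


W = L / lambda = 11.0 / 18.8 = 0.5851 hours

0.5851 hours


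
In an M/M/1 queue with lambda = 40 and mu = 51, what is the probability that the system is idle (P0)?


P0 = 1 - rho = 1 - 40/51 = 0.2157

0.2157


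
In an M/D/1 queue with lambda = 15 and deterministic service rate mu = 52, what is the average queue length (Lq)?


M/D/1: Lq = rho^2 / (2*(1-rho)) where rho = 15/52; Lq = 0.06

0.06


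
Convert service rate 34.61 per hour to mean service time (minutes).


Mean service time = 60/mu = 60/34.61 = 1.73 minutes

1.73 minutes


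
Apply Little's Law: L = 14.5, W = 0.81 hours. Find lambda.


lambda = L / W = 14.5 / 0.81 = 17.9 per hour

17.9 per hour


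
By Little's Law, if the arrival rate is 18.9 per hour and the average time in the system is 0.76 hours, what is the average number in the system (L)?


L = lambda * W = 18.9 * 0.76 = 14.36

14.36


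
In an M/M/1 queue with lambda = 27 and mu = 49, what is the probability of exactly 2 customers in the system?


rho = 27/49; P(n) = (1-rho)*rho^n = (1-27/49)*(27/49)^2 = 0.1363

0.1363


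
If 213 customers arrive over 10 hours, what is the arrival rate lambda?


lambda = total arrivals / time = 213 / 10 = 21.3 per hour

21.3 per hour


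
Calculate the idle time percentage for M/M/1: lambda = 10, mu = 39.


Idle fraction = (1 - rho) * 100 = (1 - 10/39) * 100 = 74.4%

74.4%


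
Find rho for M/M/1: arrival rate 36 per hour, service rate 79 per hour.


rho = lambda/mu = 36/79 = 0.4557

0.4557


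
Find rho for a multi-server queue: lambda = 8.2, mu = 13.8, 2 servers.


rho = lambda / (c * mu) = 8.2 / (2 * 13.8) = 0.2971

0.2971


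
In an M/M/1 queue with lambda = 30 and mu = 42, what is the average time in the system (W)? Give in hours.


W = 1/(mu - lambda) = 1/(42 - 30) = 0.0833 hours

0.0833 hours


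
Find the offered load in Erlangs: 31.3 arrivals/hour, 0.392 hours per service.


Offered load a = lambda * E[S] = 31.3 * 0.392 = 12.27 Erlangs

12.27 Erlangs


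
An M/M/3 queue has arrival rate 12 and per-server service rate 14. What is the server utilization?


rho = lambda/(c*mu) = 12/(3*14) = 0.2857

0.2857


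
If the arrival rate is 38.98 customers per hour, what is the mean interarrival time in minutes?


Mean interarrival time = 60/lambda = 60/38.98 = 1.54 minutes

1.54 minutes


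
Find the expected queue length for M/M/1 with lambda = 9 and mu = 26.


rho = 9/26; Lq = rho^2/(1-rho) = 0.18

0.18


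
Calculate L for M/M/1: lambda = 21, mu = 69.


rho = 21/69; L = rho/(1-rho) = 0.44

0.44


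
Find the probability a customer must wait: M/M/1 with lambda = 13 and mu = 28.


P(wait) = rho = lambda/mu = 13/28 = 0.4643

0.4643


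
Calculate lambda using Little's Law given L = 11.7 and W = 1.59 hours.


lambda = L / W = 11.7 / 1.59 = 7.36 per hour

7.36 per hour


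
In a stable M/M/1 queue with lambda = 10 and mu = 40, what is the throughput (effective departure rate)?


For a stable queue (lambda < mu), throughput = lambda = 10 per hour

10 per hour


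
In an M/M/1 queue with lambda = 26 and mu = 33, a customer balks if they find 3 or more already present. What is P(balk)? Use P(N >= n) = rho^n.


P(N >= 3) = rho^3 = (26/33)^3 = 0.4891

0.4891


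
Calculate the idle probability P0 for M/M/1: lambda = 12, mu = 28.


P0 = 1 - rho = 1 - 12/28 = 0.5714

0.5714


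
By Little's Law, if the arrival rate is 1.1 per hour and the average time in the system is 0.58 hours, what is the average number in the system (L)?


L = lambda * W = 1.1 * 0.58 = 0.64

0.64


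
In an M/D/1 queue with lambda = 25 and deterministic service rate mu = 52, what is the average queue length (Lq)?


M/D/1: Lq = rho^2 / (2*(1-rho)) where rho = 25/52; Lq = 0.22

0.22


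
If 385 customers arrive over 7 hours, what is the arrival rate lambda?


lambda = total arrivals / time = 385 / 7 = 55.0 per hour

55.0 per hour


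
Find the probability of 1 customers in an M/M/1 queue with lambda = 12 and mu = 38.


rho = 12/38; P(n) = (1-rho)*rho^n = (1-12/38)*(12/38)^1 = 0.2161

0.2161


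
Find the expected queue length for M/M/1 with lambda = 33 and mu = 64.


rho = 33/64; Lq = rho^2/(1-rho) = 0.55

0.55


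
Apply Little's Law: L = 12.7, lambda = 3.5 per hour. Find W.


W = L / lambda = 12.7 / 3.5 = 3.6286 hours

3.6286 hours


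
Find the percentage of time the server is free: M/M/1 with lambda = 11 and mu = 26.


Idle fraction = (1 - rho) * 100 = (1 - 11/26) * 100 = 57.7%

57.7%


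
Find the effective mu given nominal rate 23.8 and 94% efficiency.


Effective rate = mu * efficiency = 23.8 * 0.94 = 22.37 per hour

22.37 per hour


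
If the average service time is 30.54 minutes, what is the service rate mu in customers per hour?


mu = 60 / avg_service_time = 60 / 30.54 = 1.96 per hour

1.96 per hour


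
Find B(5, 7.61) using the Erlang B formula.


B(N,A) = (A^N/N!) / sum(A^k/k!, k=0..N) with N=5, A=7.61 = 0.4589

0.4589


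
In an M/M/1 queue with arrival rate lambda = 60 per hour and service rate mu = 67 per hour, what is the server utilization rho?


rho = lambda/mu = 60/67 = 0.8955

0.8955


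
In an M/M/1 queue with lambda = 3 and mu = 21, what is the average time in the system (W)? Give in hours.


W = 1/(mu - lambda) = 1/(21 - 3) = 0.0556 hours

0.0556 hours


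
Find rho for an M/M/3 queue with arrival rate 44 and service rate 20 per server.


rho = lambda/(c*mu) = 44/(3*20) = 0.7333

0.7333


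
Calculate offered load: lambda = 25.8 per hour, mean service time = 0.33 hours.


Offered load a = lambda * E[S] = 25.8 * 0.33 = 8.51 Erlangs

8.51 Erlangs


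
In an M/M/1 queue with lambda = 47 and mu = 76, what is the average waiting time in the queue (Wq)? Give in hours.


rho = 47/76; Wq = rho/(mu - lambda) = 0.0213 hours

0.0213 hours


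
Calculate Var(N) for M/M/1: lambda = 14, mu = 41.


rho = 14/41; Var(N) = rho/(1-rho)^2 = 0.79

0.79


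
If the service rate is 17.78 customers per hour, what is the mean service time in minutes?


Mean service time = 60/mu = 60/17.78 = 3.37 minutes

3.37 minutes


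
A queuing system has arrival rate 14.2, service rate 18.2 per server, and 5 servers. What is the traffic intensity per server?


rho = lambda / (c * mu) = 14.2 / (5 * 18.2) = 0.156

0.156


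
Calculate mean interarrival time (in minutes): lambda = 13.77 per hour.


Mean interarrival time = 60/lambda = 60/13.77 = 4.36 minutes

4.36 minutes


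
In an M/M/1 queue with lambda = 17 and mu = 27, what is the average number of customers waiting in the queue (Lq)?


rho = 17/27; Lq = rho^2/(1-rho) = 1.07

1.07


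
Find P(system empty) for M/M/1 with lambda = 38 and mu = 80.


P0 = 1 - rho = 1 - 38/80 = 0.525

0.525


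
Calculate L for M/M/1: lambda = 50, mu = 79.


rho = 50/79; L = rho/(1-rho) = 1.72

1.72


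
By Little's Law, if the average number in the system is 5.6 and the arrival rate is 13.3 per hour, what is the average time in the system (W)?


W = L / lambda = 5.6 / 13.3 = 0.4211 hours

0.4211 hours


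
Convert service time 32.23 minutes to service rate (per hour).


mu = 60 / avg_service_time = 60 / 32.23 = 1.86 per hour

1.86 per hour


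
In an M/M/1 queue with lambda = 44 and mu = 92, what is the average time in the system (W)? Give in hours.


W = 1/(mu - lambda) = 1/(92 - 44) = 0.0208 hours

0.0208 hours


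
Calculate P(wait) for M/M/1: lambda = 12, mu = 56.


P(wait) = rho = lambda/mu = 12/56 = 0.2143

0.2143


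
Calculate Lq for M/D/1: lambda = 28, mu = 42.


M/D/1: Lq = rho^2 / (2*(1-rho)) where rho = 28/42; Lq = 0.67

0.67


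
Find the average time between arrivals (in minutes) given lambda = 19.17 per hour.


Mean interarrival time = 60/lambda = 60/19.17 = 3.13 minutes

3.13 minutes


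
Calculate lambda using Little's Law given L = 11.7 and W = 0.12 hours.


lambda = L / W = 11.7 / 0.12 = 97.5 per hour

97.5 per hour


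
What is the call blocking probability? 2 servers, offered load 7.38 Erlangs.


B(N,A) = (A^N/N!) / sum(A^k/k!, k=0..N) with N=2, A=7.38 = 0.7647

0.7647


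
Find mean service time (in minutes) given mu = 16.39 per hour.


Mean service time = 60/mu = 60/16.39 = 3.66 minutes

3.66 minutes


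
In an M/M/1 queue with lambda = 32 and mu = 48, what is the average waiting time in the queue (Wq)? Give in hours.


rho = 32/48; Wq = rho/(mu - lambda) = 0.0417 hours

0.0417 hours


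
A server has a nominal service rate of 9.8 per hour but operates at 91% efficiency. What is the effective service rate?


Effective rate = mu * efficiency = 9.8 * 0.91 = 8.92 per hour

8.92 per hour


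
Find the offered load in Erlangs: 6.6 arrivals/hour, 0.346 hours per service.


Offered load a = lambda * E[S] = 6.6 * 0.346 = 2.28 Erlangs

2.28 Erlangs


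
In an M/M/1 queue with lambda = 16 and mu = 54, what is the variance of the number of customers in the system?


rho = 16/54; Var(N) = rho/(1-rho)^2 = 0.6

0.6


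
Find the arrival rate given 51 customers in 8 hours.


lambda = total arrivals / time = 51 / 8 = 6.38 per hour

6.38 per hour


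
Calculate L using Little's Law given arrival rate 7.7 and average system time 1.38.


L = lambda * W = 7.7 * 1.38 = 10.63

10.63


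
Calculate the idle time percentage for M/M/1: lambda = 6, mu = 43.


Idle fraction = (1 - rho) * 100 = (1 - 6/43) * 100 = 86.0%

86.0%


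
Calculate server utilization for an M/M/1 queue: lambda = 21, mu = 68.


rho = lambda/mu = 21/68 = 0.3088

0.3088


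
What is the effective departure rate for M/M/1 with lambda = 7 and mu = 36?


For a stable queue (lambda < mu), throughput = lambda = 7 per hour

7 per hour


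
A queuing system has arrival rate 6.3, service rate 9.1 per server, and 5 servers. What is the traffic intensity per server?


rho = lambda / (c * mu) = 6.3 / (5 * 9.1) = 0.1385

0.1385


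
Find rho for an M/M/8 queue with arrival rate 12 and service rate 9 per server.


rho = lambda/(c*mu) = 12/(8*9) = 0.1667

0.1667


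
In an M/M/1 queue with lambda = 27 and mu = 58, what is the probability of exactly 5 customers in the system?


rho = 27/58; P(n) = (1-rho)*rho^n = (1-27/58)*(27/58)^5 = 0.0117

0.0117


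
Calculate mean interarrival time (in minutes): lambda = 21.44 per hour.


Mean interarrival time = 60/lambda = 60/21.44 = 2.8 minutes

2.8 minutes


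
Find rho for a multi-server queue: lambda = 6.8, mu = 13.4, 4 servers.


rho = lambda / (c * mu) = 6.8 / (4 * 13.4) = 0.1269

0.1269


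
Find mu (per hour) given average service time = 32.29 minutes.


mu = 60 / avg_service_time = 60 / 32.29 = 1.86 per hour

1.86 per hour


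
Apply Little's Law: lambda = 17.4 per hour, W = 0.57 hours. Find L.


L = lambda * W = 17.4 * 0.57 = 9.92

9.92


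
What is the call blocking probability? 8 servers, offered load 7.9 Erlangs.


B(N,A) = (A^N/N!) / sum(A^k/k!, k=0..N) with N=8, A=7.9 = 0.23

0.23


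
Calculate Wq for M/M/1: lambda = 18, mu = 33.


rho = 18/33; Wq = rho/(mu - lambda) = 0.0364 hours

0.0364 hours


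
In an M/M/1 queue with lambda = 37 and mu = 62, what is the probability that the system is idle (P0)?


P0 = 1 - rho = 1 - 37/62 = 0.4032

0.4032


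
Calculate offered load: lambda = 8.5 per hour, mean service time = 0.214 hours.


Offered load a = lambda * E[S] = 8.5 * 0.214 = 1.82 Erlangs

1.82 Erlangs


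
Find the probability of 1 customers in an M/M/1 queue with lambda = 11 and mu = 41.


rho = 11/41; P(n) = (1-rho)*rho^n = (1-11/41)*(11/41)^1 = 0.1963

0.1963


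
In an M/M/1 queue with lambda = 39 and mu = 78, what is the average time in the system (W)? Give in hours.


W = 1/(mu - lambda) = 1/(78 - 39) = 0.0256 hours

0.0256 hours


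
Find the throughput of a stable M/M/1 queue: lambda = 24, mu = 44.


For a stable queue (lambda < mu), throughput = lambda = 24 per hour

24 per hour


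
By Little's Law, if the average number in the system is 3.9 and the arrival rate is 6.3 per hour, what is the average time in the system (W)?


W = L / lambda = 3.9 / 6.3 = 0.619 hours

0.619 hours


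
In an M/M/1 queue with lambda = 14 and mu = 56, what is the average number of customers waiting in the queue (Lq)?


rho = 14/56; Lq = rho^2/(1-rho) = 0.08

0.08


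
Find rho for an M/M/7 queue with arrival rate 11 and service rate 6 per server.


rho = lambda/(c*mu) = 11/(7*6) = 0.2619

0.2619


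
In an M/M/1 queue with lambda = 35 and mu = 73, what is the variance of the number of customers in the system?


rho = 35/73; Var(N) = rho/(1-rho)^2 = 1.77

1.77


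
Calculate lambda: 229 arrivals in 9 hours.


lambda = total arrivals / time = 229 / 9 = 25.44 per hour

25.44 per hour


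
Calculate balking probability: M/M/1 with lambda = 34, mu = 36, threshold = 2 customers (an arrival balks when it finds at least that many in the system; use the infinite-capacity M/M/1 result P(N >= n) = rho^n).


P(N >= 2) = rho^2 = (34/36)^2 = 0.892

0.892


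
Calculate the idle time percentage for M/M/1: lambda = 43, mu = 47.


Idle fraction = (1 - rho) * 100 = (1 - 43/47) * 100 = 8.5%

8.5%


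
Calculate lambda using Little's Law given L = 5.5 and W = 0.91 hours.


lambda = L / W = 5.5 / 0.91 = 6.04 per hour

6.04 per hour


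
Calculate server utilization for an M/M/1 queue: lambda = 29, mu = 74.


rho = lambda/mu = 29/74 = 0.3919

0.3919


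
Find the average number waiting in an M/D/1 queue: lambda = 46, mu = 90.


M/D/1: Lq = rho^2 / (2*(1-rho)) where rho = 46/90; Lq = 0.27

0.27


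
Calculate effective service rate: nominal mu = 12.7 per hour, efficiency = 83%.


Effective rate = mu * efficiency = 12.7 * 0.83 = 10.54 per hour

10.54 per hour


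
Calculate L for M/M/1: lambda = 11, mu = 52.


rho = 11/52; L = rho/(1-rho) = 0.27

0.27


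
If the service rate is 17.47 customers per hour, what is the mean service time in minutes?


Mean service time = 60/mu = 60/17.47 = 3.43 minutes

3.43 minutes


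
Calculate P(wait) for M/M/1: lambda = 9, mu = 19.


P(wait) = rho = lambda/mu = 9/19 = 0.4737

0.4737


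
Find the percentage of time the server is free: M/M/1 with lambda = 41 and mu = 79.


Idle fraction = (1 - rho) * 100 = (1 - 41/79) * 100 = 48.1%

48.1%


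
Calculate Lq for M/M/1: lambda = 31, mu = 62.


rho = 31/62; Lq = rho^2/(1-rho) = 0.5

0.5


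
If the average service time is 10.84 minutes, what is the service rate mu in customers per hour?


mu = 60 / avg_service_time = 60 / 10.84 = 5.54 per hour

5.54 per hour


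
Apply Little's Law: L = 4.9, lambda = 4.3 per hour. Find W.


W = L / lambda = 4.9 / 4.3 = 1.1395 hours

1.1395 hours


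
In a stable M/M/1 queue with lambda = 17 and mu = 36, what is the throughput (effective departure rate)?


For a stable queue (lambda < mu), throughput = lambda = 17 per hour

17 per hour


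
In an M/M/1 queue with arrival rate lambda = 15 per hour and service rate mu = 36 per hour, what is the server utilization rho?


rho = lambda/mu = 15/36 = 0.4167

0.4167


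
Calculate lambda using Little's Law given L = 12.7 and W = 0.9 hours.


lambda = L / W = 12.7 / 0.9 = 14.11 per hour

14.11 per hour


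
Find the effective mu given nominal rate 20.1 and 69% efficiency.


Effective rate = mu * efficiency = 20.1 * 0.69 = 13.87 per hour

13.87 per hour


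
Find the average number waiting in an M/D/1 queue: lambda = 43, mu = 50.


M/D/1: Lq = rho^2 / (2*(1-rho)) where rho = 43/50; Lq = 2.64

2.64


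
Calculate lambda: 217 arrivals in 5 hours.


lambda = total arrivals / time = 217 / 5 = 43.4 per hour

43.4 per hour


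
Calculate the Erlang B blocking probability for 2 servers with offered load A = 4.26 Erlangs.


B(N,A) = (A^N/N!) / sum(A^k/k!, k=0..N) with N=2, A=4.26 = 0.633

0.633


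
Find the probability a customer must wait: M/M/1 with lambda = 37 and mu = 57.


P(wait) = rho = lambda/mu = 37/57 = 0.6491

0.6491


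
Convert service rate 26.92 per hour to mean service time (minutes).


Mean service time = 60/mu = 60/26.92 = 2.23 minutes

2.23 minutes


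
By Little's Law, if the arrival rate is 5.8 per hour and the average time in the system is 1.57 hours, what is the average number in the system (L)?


L = lambda * W = 5.8 * 1.57 = 9.11

9.11


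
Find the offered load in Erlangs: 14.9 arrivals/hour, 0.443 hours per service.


Offered load a = lambda * E[S] = 14.9 * 0.443 = 6.6 Erlangs

6.6 Erlangs


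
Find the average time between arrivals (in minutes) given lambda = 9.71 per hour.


Mean interarrival time = 60/lambda = 60/9.71 = 6.18 minutes

6.18 minutes


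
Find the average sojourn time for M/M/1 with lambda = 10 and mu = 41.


W = 1/(mu - lambda) = 1/(41 - 10) = 0.0323 hours

0.0323 hours


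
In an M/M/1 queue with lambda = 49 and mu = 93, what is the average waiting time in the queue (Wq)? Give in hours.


rho = 49/93; Wq = rho/(mu - lambda) = 0.012 hours

0.012 hours


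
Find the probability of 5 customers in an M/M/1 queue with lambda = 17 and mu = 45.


rho = 17/45; P(n) = (1-rho)*rho^n = (1-17/45)*(17/45)^5 = 0.0048

0.0048


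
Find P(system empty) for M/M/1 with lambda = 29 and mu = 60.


P0 = 1 - rho = 1 - 29/60 = 0.5167

0.5167


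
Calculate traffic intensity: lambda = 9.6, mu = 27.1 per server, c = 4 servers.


rho = lambda / (c * mu) = 9.6 / (4 * 27.1) = 0.0886

0.0886


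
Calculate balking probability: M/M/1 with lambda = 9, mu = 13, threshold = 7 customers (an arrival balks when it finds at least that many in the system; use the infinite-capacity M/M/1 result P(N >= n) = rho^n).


P(N >= 7) = rho^7 = (9/13)^7 = 0.0762

0.0762


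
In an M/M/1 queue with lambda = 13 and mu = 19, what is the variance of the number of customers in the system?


rho = 13/19; Var(N) = rho/(1-rho)^2 = 6.86

6.86


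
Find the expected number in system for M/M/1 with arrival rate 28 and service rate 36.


rho = 28/36; L = rho/(1-rho) = 3.5

3.5


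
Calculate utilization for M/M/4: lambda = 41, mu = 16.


rho = lambda/(c*mu) = 41/(4*16) = 0.6406

0.6406


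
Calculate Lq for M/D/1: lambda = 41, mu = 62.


M/D/1: Lq = rho^2 / (2*(1-rho)) where rho = 41/62; Lq = 0.65

0.65


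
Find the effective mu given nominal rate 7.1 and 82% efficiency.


Effective rate = mu * efficiency = 7.1 * 0.82 = 5.82 per hour

5.82 per hour


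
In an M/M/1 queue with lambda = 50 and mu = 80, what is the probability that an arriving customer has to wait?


P(wait) = rho = lambda/mu = 50/80 = 0.625

0.625


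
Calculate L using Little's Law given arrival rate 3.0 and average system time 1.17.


L = lambda * W = 3.0 * 1.17 = 3.51

3.51


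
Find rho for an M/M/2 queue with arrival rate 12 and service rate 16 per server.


rho = lambda/(c*mu) = 12/(2*16) = 0.375

0.375


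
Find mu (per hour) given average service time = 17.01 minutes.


mu = 60 / avg_service_time = 60 / 17.01 = 3.53 per hour

3.53 per hour


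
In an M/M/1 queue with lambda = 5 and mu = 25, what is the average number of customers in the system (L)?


rho = 5/25; L = rho/(1-rho) = 0.25

0.25


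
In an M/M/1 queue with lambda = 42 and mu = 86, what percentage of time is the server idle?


Idle fraction = (1 - rho) * 100 = (1 - 42/86) * 100 = 51.2%

51.2%


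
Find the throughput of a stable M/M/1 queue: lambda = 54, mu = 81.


For a stable queue (lambda < mu), throughput = lambda = 54 per hour

54 per hour


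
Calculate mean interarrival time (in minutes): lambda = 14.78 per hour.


Mean interarrival time = 60/lambda = 60/14.78 = 4.06 minutes

4.06 minutes
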